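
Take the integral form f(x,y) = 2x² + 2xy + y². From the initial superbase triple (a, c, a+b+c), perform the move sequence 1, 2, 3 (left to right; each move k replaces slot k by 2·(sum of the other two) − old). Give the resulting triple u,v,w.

start (2,1,5) = (f(1,0),f(0,1),f(1,1))
replace slot 1: 2·(1+5) − 2 = 10 → (10,1,5)
replace slot 2: 2·(10+5) − 1 = 29 → (10,29,5)
replace slot 3: 2·(10+29) − 5 = 73 → (10,29,73)

10,29,73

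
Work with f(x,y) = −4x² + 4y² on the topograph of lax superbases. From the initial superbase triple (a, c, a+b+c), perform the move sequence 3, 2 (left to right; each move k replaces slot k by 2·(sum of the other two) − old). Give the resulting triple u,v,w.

start (-4,4,0) = (f(1,0),f(0,1),f(1,1))
replace slot 3: 2·((-4)+4) − 0 = 0 → (-4,4,0)
replace slot 2: 2·((-4)+0) − 4 = -12 → (-4,-12,0)

-4,-12,0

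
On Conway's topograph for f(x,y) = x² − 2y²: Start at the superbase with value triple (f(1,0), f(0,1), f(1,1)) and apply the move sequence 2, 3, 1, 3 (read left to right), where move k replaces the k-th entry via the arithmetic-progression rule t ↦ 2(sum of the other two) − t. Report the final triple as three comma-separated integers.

start (1,-2,-1) = (f(1,0),f(0,1),f(1,1))
replace slot 2: 2·(1+(-1)) − (-2) = 2 → (1,2,-1)
replace slot 3: 2·(1+2) − (-1) = 7 → (1,2,7)
replace slot 1: 2·(2+7) − 1 = 17 → (17,2,7)
replace slot 3: 2·(17+2) − 7 = 31 → (17,2,31)

17,2,31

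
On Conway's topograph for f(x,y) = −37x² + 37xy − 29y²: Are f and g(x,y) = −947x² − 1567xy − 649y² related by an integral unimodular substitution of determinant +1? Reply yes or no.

D₁ = -2923, D₂ = -2923
f is negative-definite; reduce −f:
−f: translate: b→37 (≡-37 mod 74), so (37,-37,29)→(37,37,29)
−f: flip: (37,37,29)→(29,-37,37)
−f: translate: b→21 (≡-37 mod 58), so (29,-37,37)→(29,21,29)
−f: reduced (well bottom): (29,21,29) with a≤c, −a<b≤a
flip sign back: reduced form of f is (-29,-21,-29)
g is negative-definite; reduce −g:
−g: translate: b→-327 (≡1567 mod 1894), so (947,1567,649)→(947,-327,29)
−g: flip: (947,-327,29)→(29,327,947)
−g: translate: b→-21 (≡327 mod 58), so (29,327,947)→(29,-21,29)
−g: flip: (29,-21,29)→(29,21,29)
−g: reduced (well bottom): (29,21,29) with a≤c, −a<b≤a
flip sign back: reduced form of g is (-29,-21,-29)
reduced forms (-29, -21, -29) vs (-29, -21, -29) ⇒ equivalent

yes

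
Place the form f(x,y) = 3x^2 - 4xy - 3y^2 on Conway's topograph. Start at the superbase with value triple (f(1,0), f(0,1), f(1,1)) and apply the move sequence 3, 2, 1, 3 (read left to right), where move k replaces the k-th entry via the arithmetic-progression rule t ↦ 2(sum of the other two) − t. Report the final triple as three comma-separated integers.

start (3,-3,-4) = (f(1,0),f(0,1),f(1,1))
replace slot 3: 2·(3+(-3)) − (-4) = 4 → (3,-3,4)
replace slot 2: 2·(3+4) − (-3) = 17 → (3,17,4)
replace slot 1: 2·(17+4) − 3 = 39 → (39,17,4)
replace slot 3: 2·(39+17) − 4 = 108 → (39,17,108)

39,17,108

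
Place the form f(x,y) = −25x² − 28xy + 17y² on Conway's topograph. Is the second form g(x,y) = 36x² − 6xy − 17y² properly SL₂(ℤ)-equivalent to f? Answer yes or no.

D₁ = 2484, D₂ = 2484
river cycle of f (length 10): (17, 28, -25), (-25, 22, 20), (20, 18, -27), (-27, 36, 11), (11, 30, -36), (-36, 42, 5), (5, 48, -9), (-9, 42, 20), (20, 38, -13), (-13, 40, 17)
river cycle of g (length 10): (-17, 40, 13), (13, 38, -20), (-20, 42, 9), (9, 48, -5), (-5, 42, 36), (36, 30, -11), (-11, 36, 27), (27, 18, -20), (-20, 22, 25), (25, 28, -17)
cycles differ ⇒ inequivalent

no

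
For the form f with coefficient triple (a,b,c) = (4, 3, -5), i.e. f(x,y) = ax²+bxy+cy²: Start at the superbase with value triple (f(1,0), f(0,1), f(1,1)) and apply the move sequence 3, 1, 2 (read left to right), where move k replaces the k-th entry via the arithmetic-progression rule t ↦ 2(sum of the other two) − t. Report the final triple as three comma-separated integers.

start (4,-5,2) = (f(1,0),f(0,1),f(1,1))
replace slot 3: 2·(4+(-5)) − 2 = -4 → (4,-5,-4)
replace slot 1: 2·((-5)+(-4)) − 4 = -22 → (-22,-5,-4)
replace slot 2: 2·((-22)+(-4)) − (-5) = -47 → (-22,-47,-4)

-22,-47,-4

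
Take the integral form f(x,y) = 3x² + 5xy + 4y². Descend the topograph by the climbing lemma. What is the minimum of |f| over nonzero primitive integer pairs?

translate: b→-1 (≡5 mod 6), so (3,5,4)→(3,-1,2)
flip: (3,-1,2)→(2,1,3)
reduced (well bottom): (2,1,3) with a≤c, −a<b≤a
well minimum = a = 2

2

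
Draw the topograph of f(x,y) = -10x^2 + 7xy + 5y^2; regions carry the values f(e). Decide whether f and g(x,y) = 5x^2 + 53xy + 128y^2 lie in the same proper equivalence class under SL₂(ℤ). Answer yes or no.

D₁ = 249, D₂ = 249
river cycle of f (length 16): (5, 13, -4), (-4, 11, 8), (8, 5, -7), (-7, 9, 6), (6, 15, -1), (-1, 15, 6), (6, 9, -7), (-7, 5, 8), (8, 11, -4), (-4, 13, 5), … (6 more)
river cycle of g (length 16): (5, 13, -4), (-4, 11, 8), (8, 5, -7), (-7, 9, 6), (6, 15, -1), (-1, 15, 6), (6, 9, -7), (-7, 5, 8), (8, 11, -4), (-4, 13, 5), … (6 more)
cycles coincide ⇒ equivalent

yes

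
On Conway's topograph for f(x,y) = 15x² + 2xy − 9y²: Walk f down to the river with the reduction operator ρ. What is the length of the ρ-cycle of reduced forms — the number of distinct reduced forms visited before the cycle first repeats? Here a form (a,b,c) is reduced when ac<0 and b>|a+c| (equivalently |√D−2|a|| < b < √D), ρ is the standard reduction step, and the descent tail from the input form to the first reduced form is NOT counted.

D = 544, ⌊√D⌋ = 23
descent: ρ → (-9,16,8)  [lands on river]
river: ρ → (8,16,-9)
river: ρ → (-9,20,4)
river: ρ → (4,20,-9)
ρ-cycle length = 4 (tail of 1 descent step not counted)

4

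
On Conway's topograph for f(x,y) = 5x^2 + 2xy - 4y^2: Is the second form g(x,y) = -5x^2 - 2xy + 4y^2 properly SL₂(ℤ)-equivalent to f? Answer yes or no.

D₁ = 84, D₂ = 84
river cycle of f (length 6): (-4, 6, 3), (3, 6, -4), (-4, 2, 5), (5, 8, -1), (-1, 8, 5), (5, 2, -4)
river cycle of g (length 6): (4, 2, -5), (-5, 8, 1), (1, 8, -5), (-5, 2, 4), (4, 6, -3), (-3, 6, 4)
cycles differ ⇒ inequivalent

no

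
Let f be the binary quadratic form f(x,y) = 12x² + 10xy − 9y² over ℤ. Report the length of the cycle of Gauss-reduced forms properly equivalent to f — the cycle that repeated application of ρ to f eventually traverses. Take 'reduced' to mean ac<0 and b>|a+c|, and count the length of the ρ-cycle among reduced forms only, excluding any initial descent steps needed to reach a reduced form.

D = 532, ⌊√D⌋ = 23
river: ρ → (-9,8,13)
river: ρ → (13,18,-4)
river: ρ → (-4,22,3)
river: ρ → (3,20,-11)
river: ρ → (-11,2,12)
river: ρ → (12,22,-1)
river: ρ → (-1,22,12)
river: ρ → (12,2,-11)
river: ρ → (-11,20,3)
river: ρ → (3,22,-4)
river: ρ → (-4,18,13)
river: ρ → (13,8,-9)
river: ρ → (-9,10,12)
river: ρ → (12,14,-7)
river: ρ → (-7,14,12)
river: ρ → (12,10,-9)
ρ-cycle length = 16 (tail of 0 descent steps not counted)

16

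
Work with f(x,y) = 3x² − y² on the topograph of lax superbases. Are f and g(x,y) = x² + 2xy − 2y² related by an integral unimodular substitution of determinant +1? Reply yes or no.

D₁ = 12, D₂ = 12
river cycle of f (length 2): (-1, 2, 2), (2, 2, -1)
river cycle of g (length 2): (-2, 2, 1), (1, 2, -2)
cycles differ ⇒ inequivalent

no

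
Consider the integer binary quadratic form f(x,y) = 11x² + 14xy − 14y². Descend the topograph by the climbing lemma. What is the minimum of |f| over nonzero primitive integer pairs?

river: ρ → (-14,14,11)
river: ρ → (11,8,-17)
river: ρ → (-17,26,2)
river: ρ → (2,26,-17)
river: ρ → (-17,8,11)
river: ρ → (11,14,-14)
closes: descent 0, river 6
min |a| on river = 2

2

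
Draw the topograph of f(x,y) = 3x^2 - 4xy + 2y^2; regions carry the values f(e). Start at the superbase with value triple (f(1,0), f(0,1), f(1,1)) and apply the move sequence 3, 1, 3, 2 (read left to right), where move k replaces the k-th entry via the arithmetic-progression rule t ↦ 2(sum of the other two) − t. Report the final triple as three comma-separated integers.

start (3,2,1) = (f(1,0),f(0,1),f(1,1))
replace slot 3: 2·(3+2) − 1 = 9 → (3,2,9)
replace slot 1: 2·(2+9) − 3 = 19 → (19,2,9)
replace slot 3: 2·(19+2) − 9 = 33 → (19,2,33)
replace slot 2: 2·(19+33) − 2 = 102 → (19,102,33)

19,102,33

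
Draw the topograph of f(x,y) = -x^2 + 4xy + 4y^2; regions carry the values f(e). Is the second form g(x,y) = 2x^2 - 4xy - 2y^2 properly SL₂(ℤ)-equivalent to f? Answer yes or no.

D₁ = 32, D₂ = 32
river cycle of f (length 2): (4, 4, -1), (-1, 4, 4)
river cycle of g (length 2): (-2, 4, 2), (2, 4, -2)
cycles differ ⇒ inequivalent

no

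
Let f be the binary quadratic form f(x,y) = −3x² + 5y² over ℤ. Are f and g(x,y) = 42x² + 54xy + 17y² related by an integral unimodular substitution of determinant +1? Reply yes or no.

D₁ = 60, D₂ = 60
river cycle of f (length 2): (-3, 6, 2), (2, 6, -3)
river cycle of g (length 2): (2, 6, -3), (-3, 6, 2)
cycles coincide ⇒ equivalent

yes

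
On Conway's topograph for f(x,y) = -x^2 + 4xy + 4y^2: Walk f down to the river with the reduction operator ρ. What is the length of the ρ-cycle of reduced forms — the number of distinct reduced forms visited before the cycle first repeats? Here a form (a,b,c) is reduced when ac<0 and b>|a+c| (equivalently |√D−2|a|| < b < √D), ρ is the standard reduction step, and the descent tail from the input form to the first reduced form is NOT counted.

D = 32, ⌊√D⌋ = 5
river: ρ → (4,4,-1)
river: ρ → (-1,4,4)
ρ-cycle length = 2 (tail of 0 descent steps not counted)

2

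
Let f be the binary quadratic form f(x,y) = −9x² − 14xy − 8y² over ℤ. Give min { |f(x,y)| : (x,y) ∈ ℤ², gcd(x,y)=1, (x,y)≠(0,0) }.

translate: b→-4 (≡14 mod 18), so (9,14,8)→(9,-4,3)
flip: (9,-4,3)→(3,4,9)
translate: b→-2 (≡4 mod 6), so (3,4,9)→(3,-2,8)
reduced (well bottom): (3,-2,8) with a≤c, −a<b≤a
well minimum |f| = |-3| = 3 (negative-definite)

3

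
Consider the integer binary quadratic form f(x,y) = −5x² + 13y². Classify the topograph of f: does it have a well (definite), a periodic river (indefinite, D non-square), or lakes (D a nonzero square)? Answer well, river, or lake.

D = b²−4ac = 0² − 4·(-5)·13 = 260
D > 0 non-square ⇒ indefinite ⇒ periodic river

river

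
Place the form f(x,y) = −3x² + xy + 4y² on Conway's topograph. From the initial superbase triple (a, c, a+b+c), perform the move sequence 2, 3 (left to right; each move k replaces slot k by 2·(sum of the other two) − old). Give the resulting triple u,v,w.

start (-3,4,2) = (f(1,0),f(0,1),f(1,1))
replace slot 2: 2·((-3)+2) − 4 = -6 → (-3,-6,2)
replace slot 3: 2·((-3)+(-6)) − 2 = -20 → (-3,-6,-20)

-3,-6,-20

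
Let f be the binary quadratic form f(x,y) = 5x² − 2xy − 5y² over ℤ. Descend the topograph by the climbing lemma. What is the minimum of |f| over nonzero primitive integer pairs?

descent: ρ → (-5,2,5)  [lands on river]
river: ρ → (5,8,-2)
river: ρ → (-2,8,5)
river: ρ → (5,2,-5)
river: ρ → (-5,8,2)
river: ρ → (2,8,-5)
closes: descent 1, river 6
min |a| on river = 2

2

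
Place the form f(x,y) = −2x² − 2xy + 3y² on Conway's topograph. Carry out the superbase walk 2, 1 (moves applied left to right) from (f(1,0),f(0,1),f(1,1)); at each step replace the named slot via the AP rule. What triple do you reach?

start (-2,3,-1) = (f(1,0),f(0,1),f(1,1))
replace slot 2: 2·((-2)+(-1)) − 3 = -9 → (-2,-9,-1)
replace slot 1: 2·((-9)+(-1)) − (-2) = -18 → (-18,-9,-1)

-18,-9,-1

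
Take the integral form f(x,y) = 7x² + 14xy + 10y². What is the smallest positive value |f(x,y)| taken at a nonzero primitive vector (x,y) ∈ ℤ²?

translate: b→0 (≡14 mod 14), so (7,14,10)→(7,0,3)
flip: (7,0,3)→(3,0,7)
reduced (well bottom): (3,0,7) with a≤c, −a<b≤a
well minimum = a = 3

3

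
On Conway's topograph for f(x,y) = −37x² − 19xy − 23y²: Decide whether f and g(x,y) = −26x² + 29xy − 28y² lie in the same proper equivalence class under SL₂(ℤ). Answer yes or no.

D₁ = -3043, D₂ = -2071
discriminants differ ⇒ not SL₂(ℤ)-equivalent

no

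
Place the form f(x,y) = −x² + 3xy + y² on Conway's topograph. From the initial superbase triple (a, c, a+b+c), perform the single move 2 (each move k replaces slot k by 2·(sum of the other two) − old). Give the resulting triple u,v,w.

start (-1,1,3) = (f(1,0),f(0,1),f(1,1))
replace slot 2: 2·((-1)+3) − 1 = 3 → (-1,3,3)

-1,3,3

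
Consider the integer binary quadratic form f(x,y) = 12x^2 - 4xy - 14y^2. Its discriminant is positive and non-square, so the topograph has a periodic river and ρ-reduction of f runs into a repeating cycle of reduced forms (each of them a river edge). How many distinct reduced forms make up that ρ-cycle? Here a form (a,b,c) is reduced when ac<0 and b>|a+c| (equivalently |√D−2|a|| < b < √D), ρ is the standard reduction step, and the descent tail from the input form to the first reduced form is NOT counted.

D = 688, ⌊√D⌋ = 26
descent: ρ → (-14,4,12)  [lands on river]
river: ρ → (12,20,-6)
river: ρ → (-6,16,18)
river: ρ → (18,20,-4)
river: ρ → (-4,20,18)
river: ρ → (18,16,-6)
river: ρ → (-6,20,12)
river: ρ → (12,4,-14)
river: ρ → (-14,24,2)
river: ρ → (2,24,-14)
ρ-cycle length = 10 (tail of 1 descent step not counted)

10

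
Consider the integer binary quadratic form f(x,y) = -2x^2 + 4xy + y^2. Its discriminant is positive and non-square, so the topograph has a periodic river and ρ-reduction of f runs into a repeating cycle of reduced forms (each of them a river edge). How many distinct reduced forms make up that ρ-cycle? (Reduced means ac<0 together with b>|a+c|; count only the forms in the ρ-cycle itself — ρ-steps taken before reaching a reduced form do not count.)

D = 24, ⌊√D⌋ = 4
river: ρ → (1,4,-2)
river: ρ → (-2,4,1)
ρ-cycle length = 2 (tail of 0 descent steps not counted)

2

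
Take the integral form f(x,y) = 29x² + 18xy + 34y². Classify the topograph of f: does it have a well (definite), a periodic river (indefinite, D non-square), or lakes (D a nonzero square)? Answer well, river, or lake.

D = b²−4ac = 18² − 4·29·34 = -3620
D < 0 ⇒ definite ⇒ every region one sign ⇒ single well

well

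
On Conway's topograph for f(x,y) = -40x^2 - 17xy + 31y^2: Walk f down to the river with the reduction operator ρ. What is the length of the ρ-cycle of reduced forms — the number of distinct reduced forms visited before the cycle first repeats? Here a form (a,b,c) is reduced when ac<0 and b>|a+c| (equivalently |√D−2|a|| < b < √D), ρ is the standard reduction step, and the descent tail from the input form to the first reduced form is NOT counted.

D = 5249, ⌊√D⌋ = 72
descent: ρ → (31,17,-40)  [lands on river]
river: ρ → (-40,63,8)
river: ρ → (8,65,-32)
river: ρ → (-32,63,10)
river: ρ → (10,57,-50)
river: ρ → (-50,43,17)
river: ρ → (17,59,-26)
river: ρ → (-26,45,31)
ρ-cycle length = 8 (tail of 1 descent step not counted)

8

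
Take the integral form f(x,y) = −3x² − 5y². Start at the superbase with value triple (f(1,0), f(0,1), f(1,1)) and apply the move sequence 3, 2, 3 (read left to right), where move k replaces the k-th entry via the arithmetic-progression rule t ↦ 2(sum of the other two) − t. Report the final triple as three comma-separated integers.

start (-3,-5,-8) = (f(1,0),f(0,1),f(1,1))
replace slot 3: 2·((-3)+(-5)) − (-8) = -8 → (-3,-5,-8)
replace slot 2: 2·((-3)+(-8)) − (-5) = -17 → (-3,-17,-8)
replace slot 3: 2·((-3)+(-17)) − (-8) = -32 → (-3,-17,-32)

-3,-17,-32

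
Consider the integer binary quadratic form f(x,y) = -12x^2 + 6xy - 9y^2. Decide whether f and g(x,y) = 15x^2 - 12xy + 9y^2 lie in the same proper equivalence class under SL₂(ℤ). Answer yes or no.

D₁ = -396, D₂ = -396
f is negative-definite; reduce −f:
−f: flip: (12,-6,9)→(9,6,12)
−f: reduced (well bottom): (9,6,12) with a≤c, −a<b≤a
flip sign back: reduced form of f is (-9,-6,-12)
g: flip: (15,-12,9)→(9,12,15)
g: translate: b→-6 (≡12 mod 18), so (9,12,15)→(9,-6,12)
g: reduced (well bottom): (9,-6,12) with a≤c, −a<b≤a
reduced forms (-9, -6, -12) vs (9, -6, 12) ⇒ inequivalent

no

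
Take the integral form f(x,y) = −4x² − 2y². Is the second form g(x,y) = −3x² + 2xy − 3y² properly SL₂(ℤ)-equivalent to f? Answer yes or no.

D₁ = -32, D₂ = -32
f is negative-definite; reduce −f:
−f: flip: (4,0,2)→(2,0,4)
−f: reduced (well bottom): (2,0,4) with a≤c, −a<b≤a
flip sign back: reduced form of f is (-2,0,-4)
g is negative-definite; reduce −g:
−g: flip: (3,-2,3)→(3,2,3)
−g: reduced (well bottom): (3,2,3) with a≤c, −a<b≤a
flip sign back: reduced form of g is (-3,-2,-3)
reduced forms (-2, 0, -4) vs (-3, -2, -3) ⇒ inequivalent

no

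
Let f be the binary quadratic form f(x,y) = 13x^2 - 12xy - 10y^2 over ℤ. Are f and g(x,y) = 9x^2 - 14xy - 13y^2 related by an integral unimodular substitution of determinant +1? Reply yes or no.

D₁ = 664, D₂ = 664
river cycle of f (length 22): (-10, 12, 13), (13, 14, -9), (-9, 22, 5), (5, 18, -17), (-17, 16, 6), (6, 20, -11), (-11, 24, 2), (2, 24, -11), (-11, 20, 6), (6, 16, -17), … (12 more)
river cycle of g (length 22): (-13, 14, 9), (9, 22, -5), (-5, 18, 17), (17, 16, -6), (-6, 20, 11), (11, 24, -2), (-2, 24, 11), (11, 20, -6), (-6, 16, 17), (17, 18, -5), … (12 more)
cycles differ ⇒ inequivalent

no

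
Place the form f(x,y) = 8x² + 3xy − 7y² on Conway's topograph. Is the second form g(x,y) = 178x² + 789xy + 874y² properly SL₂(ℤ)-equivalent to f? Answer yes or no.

D₁ = 233, D₂ = 233
river cycle of f (length 18): (-7, 11, 4), (4, 13, -4), (-4, 11, 7), (7, 3, -8), (-8, 13, 2), (2, 15, -1), (-1, 15, 2), (2, 13, -8), (-8, 3, 7), (7, 11, -4), … (8 more)
river cycle of g (length 18): (8, 3, -7), (-7, 11, 4), (4, 13, -4), (-4, 11, 7), (7, 3, -8), (-8, 13, 2), (2, 15, -1), (-1, 15, 2), (2, 13, -8), (-8, 3, 7), … (8 more)
cycles coincide ⇒ equivalent

yes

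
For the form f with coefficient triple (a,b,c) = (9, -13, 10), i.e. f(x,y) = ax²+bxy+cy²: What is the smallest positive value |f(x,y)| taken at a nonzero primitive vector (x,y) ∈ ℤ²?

translate: b→5 (≡-13 mod 18), so (9,-13,10)→(9,5,6)
flip: (9,5,6)→(6,-5,9)
reduced (well bottom): (6,-5,9) with a≤c, −a<b≤a
well minimum = a = 6

6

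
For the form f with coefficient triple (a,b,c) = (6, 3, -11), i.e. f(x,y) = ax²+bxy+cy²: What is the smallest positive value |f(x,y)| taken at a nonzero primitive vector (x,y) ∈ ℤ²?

descent: ρ → (-11,-3,6)
descent: ρ → (6,15,-2)  [lands on river]
river: ρ → (-2,13,13)
river: ρ → (13,13,-2)
river: ρ → (-2,15,6)
river: ρ → (6,9,-8)
river: ρ → (-8,7,7)
river: ρ → (7,7,-8)
river: ρ → (-8,9,6)
closes: descent 2, river 8
min |a| on river = 2

2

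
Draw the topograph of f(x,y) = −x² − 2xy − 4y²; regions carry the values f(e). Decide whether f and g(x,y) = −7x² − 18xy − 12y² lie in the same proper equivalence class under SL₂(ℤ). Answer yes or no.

D₁ = -12, D₂ = -12
f is negative-definite; reduce −f:
−f: translate: b→0 (≡2 mod 2), so (1,2,4)→(1,0,3)
−f: reduced (well bottom): (1,0,3) with a≤c, −a<b≤a
flip sign back: reduced form of f is (-1,0,-3)
g is negative-definite; reduce −g:
−g: translate: b→4 (≡18 mod 14), so (7,18,12)→(7,4,1)
−g: flip: (7,4,1)→(1,-4,7)
−g: translate: b→0 (≡-4 mod 2), so (1,-4,7)→(1,0,3)
−g: reduced (well bottom): (1,0,3) with a≤c, −a<b≤a
flip sign back: reduced form of g is (-1,0,-3)
reduced forms (-1, 0, -3) vs (-1, 0, -3) ⇒ equivalent

yes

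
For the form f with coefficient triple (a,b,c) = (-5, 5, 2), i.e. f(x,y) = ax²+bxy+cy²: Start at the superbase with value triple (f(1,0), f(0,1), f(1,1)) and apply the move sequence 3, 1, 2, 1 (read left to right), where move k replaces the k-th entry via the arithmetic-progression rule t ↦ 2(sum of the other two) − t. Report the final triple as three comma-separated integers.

start (-5,2,2) = (f(1,0),f(0,1),f(1,1))
replace slot 3: 2·((-5)+2) − 2 = -8 → (-5,2,-8)
replace slot 1: 2·(2+(-8)) − (-5) = -7 → (-7,2,-8)
replace slot 2: 2·((-7)+(-8)) − 2 = -32 → (-7,-32,-8)
replace slot 1: 2·((-32)+(-8)) − (-7) = -73 → (-73,-32,-8)

-73,-32,-8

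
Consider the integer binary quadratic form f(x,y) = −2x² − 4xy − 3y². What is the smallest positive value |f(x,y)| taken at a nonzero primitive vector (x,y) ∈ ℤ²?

translate: b→0 (≡4 mod 4), so (2,4,3)→(2,0,1)
flip: (2,0,1)→(1,0,2)
reduced (well bottom): (1,0,2) with a≤c, −a<b≤a
well minimum |f| = |-1| = 1 (negative-definite)

1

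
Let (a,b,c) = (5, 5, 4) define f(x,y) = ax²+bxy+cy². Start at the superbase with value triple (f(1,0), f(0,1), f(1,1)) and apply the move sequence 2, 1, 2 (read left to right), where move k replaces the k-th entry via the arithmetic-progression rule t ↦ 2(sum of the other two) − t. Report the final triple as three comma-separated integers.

start (5,4,14) = (f(1,0),f(0,1),f(1,1))
replace slot 2: 2·(5+14) − 4 = 34 → (5,34,14)
replace slot 1: 2·(34+14) − 5 = 91 → (91,34,14)
replace slot 2: 2·(91+14) − 34 = 176 → (91,176,14)

91,176,14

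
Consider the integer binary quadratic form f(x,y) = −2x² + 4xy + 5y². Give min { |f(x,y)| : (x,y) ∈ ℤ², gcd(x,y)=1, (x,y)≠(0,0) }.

river: ρ → (5,6,-1)
river: ρ → (-1,6,5)
river: ρ → (5,4,-2)
river: ρ → (-2,4,5)
closes: descent 0, river 4
min |a| on river = 1

1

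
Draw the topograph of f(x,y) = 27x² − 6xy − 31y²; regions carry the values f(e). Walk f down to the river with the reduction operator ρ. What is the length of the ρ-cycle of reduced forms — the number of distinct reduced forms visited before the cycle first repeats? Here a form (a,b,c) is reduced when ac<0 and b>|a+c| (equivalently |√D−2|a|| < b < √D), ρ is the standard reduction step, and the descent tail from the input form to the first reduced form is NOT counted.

D = 3384, ⌊√D⌋ = 58
descent: ρ → (-31,6,27)  [lands on river]
river: ρ → (27,48,-10)
river: ρ → (-10,52,17)
river: ρ → (17,50,-13)
river: ρ → (-13,54,9)
river: ρ → (9,54,-13)
river: ρ → (-13,50,17)
river: ρ → (17,52,-10)
river: ρ → (-10,48,27)
river: ρ → (27,6,-31)
river: ρ → (-31,56,2)
river: ρ → (2,56,-31)
ρ-cycle length = 12 (tail of 1 descent step not counted)

12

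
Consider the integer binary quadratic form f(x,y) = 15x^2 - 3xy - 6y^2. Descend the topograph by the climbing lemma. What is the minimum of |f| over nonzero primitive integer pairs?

descent: ρ → (-6,15,6)  [lands on river]
river: ρ → (6,9,-12)
river: ρ → (-12,15,3)
river: ρ → (3,15,-12)
river: ρ → (-12,9,6)
river: ρ → (6,15,-6)
river: ρ → (-6,9,12)
river: ρ → (12,15,-3)
river: ρ → (-3,15,12)
river: ρ → (12,9,-6)
closes: descent 1, river 10
min |a| on river = 3

3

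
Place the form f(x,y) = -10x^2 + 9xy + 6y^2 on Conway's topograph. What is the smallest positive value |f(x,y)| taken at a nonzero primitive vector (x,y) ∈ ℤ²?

river: ρ → (6,15,-4)
river: ρ → (-4,17,2)
river: ρ → (2,15,-12)
river: ρ → (-12,9,5)
river: ρ → (5,11,-10)
river: ρ → (-10,9,6)
closes: descent 0, river 6
min |a| on river = 2

2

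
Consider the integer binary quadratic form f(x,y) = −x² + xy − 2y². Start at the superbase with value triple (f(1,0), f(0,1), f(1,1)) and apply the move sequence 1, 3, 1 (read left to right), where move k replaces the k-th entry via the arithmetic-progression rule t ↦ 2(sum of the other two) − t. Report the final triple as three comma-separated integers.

start (-1,-2,-2) = (f(1,0),f(0,1),f(1,1))
replace slot 1: 2·((-2)+(-2)) − (-1) = -7 → (-7,-2,-2)
replace slot 3: 2·((-7)+(-2)) − (-2) = -16 → (-7,-2,-16)
replace slot 1: 2·((-2)+(-16)) − (-7) = -29 → (-29,-2,-16)

-29,-2,-16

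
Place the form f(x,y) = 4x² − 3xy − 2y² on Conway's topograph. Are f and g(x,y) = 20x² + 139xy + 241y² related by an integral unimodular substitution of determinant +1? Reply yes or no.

D₁ = 41, D₂ = 41
river cycle of f (length 10): (-2, 3, 4), (4, 5, -1), (-1, 5, 4), (4, 3, -2), (-2, 5, 2), (2, 3, -4), (-4, 5, 1), (1, 5, -4), (-4, 3, 2), (2, 5, -2)
river cycle of g (length 10): (4, 5, -1), (-1, 5, 4), (4, 3, -2), (-2, 5, 2), (2, 3, -4), (-4, 5, 1), (1, 5, -4), (-4, 3, 2), (2, 5, -2), (-2, 3, 4)
cycles coincide ⇒ equivalent

yes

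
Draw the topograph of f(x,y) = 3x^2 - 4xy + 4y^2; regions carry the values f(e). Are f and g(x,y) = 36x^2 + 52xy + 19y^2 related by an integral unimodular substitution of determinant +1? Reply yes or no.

D₁ = -32, D₂ = -32
f: translate: b→2 (≡-4 mod 6), so (3,-4,4)→(3,2,3)
f: reduced (well bottom): (3,2,3) with a≤c, −a<b≤a
g: translate: b→-20 (≡52 mod 72), so (36,52,19)→(36,-20,3)
g: flip: (36,-20,3)→(3,20,36)
g: translate: b→2 (≡20 mod 6), so (3,20,36)→(3,2,3)
g: reduced (well bottom): (3,2,3) with a≤c, −a<b≤a
reduced forms (3, 2, 3) vs (3, 2, 3) ⇒ equivalent

yes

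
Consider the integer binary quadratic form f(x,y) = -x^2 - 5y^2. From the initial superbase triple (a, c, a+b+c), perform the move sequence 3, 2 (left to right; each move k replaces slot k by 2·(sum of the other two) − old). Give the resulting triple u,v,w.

start (-1,-5,-6) = (f(1,0),f(0,1),f(1,1))
replace slot 3: 2·((-1)+(-5)) − (-6) = -6 → (-1,-5,-6)
replace slot 2: 2·((-1)+(-6)) − (-5) = -9 → (-1,-9,-6)

-1,-9,-6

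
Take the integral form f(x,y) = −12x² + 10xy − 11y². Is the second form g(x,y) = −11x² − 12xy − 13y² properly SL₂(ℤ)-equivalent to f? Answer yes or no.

D₁ = -428, D₂ = -428
f is negative-definite; reduce −f:
−f: flip: (12,-10,11)→(11,10,12)
−f: reduced (well bottom): (11,10,12) with a≤c, −a<b≤a
flip sign back: reduced form of f is (-11,-10,-12)
g is negative-definite; reduce −g:
−g: translate: b→-10 (≡12 mod 22), so (11,12,13)→(11,-10,12)
−g: reduced (well bottom): (11,-10,12) with a≤c, −a<b≤a
flip sign back: reduced form of g is (-11,10,-12)
reduced forms (-11, -10, -12) vs (-11, 10, -12) ⇒ inequivalent

no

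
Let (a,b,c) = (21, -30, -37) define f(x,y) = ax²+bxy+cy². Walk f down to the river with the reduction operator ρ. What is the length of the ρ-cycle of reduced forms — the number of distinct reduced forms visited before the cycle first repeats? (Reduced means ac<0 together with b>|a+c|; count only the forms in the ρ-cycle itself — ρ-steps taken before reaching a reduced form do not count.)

D = 4008, ⌊√D⌋ = 63
descent: ρ → (-37,30,21)  [lands on river]
river: ρ → (21,54,-13)
river: ρ → (-13,50,29)
river: ρ → (29,8,-34)
river: ρ → (-34,60,3)
river: ρ → (3,60,-34)
river: ρ → (-34,8,29)
river: ρ → (29,50,-13)
river: ρ → (-13,54,21)
river: ρ → (21,30,-37)
river: ρ → (-37,44,14)
river: ρ → (14,40,-43)
river: ρ → (-43,46,11)
river: ρ → (11,42,-51)
river: ρ → (-51,60,2)
river: ρ → (2,60,-51)
river: ρ → (-51,42,11)
river: ρ → (11,46,-43)
river: ρ → (-43,40,14)
river: ρ → (14,44,-37)
ρ-cycle length = 20 (tail of 1 descent step not counted)

20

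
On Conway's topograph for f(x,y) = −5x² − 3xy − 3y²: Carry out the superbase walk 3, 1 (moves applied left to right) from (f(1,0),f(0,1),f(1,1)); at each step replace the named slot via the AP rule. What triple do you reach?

start (-5,-3,-11) = (f(1,0),f(0,1),f(1,1))
replace slot 3: 2·((-5)+(-3)) − (-11) = -5 → (-5,-3,-5)
replace slot 1: 2·((-3)+(-5)) − (-5) = -11 → (-11,-3,-5)

-11,-3,-5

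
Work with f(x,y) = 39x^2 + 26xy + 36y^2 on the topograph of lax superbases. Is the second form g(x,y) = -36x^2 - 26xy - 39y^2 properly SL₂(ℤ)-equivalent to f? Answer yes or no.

D₁ = -4940, D₂ = -4940
f: flip: (39,26,36)→(36,-26,39)
f: reduced (well bottom): (36,-26,39) with a≤c, −a<b≤a
g is negative-definite; reduce −g:
−g: reduced (well bottom): (36,26,39) with a≤c, −a<b≤a
flip sign back: reduced form of g is (-36,-26,-39)
reduced forms (36, -26, 39) vs (-36, -26, -39) ⇒ inequivalent

no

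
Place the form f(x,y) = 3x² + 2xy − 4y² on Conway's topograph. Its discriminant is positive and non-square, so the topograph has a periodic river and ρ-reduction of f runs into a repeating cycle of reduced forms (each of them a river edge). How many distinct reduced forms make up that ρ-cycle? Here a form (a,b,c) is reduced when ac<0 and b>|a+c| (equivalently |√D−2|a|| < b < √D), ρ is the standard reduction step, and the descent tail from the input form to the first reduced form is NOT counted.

D = 52, ⌊√D⌋ = 7
river: ρ → (-4,6,1)
river: ρ → (1,6,-4)
river: ρ → (-4,2,3)
river: ρ → (3,4,-3)
river: ρ → (-3,2,4)
river: ρ → (4,6,-1)
river: ρ → (-1,6,4)
river: ρ → (4,2,-3)
river: ρ → (-3,4,3)
river: ρ → (3,2,-4)
ρ-cycle length = 10 (tail of 0 descent steps not counted)

10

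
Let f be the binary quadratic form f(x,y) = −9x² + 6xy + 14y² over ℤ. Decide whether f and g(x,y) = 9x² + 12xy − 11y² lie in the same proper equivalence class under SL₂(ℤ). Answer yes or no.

D₁ = 540, D₂ = 540
river cycle of f (length 8): (14, 22, -1), (-1, 22, 14), (14, 6, -9), (-9, 12, 11), (11, 10, -10), (-10, 10, 11), (11, 12, -9), (-9, 6, 14)
river cycle of g (length 8): (-11, 10, 10), (10, 10, -11), (-11, 12, 9), (9, 6, -14), (-14, 22, 1), (1, 22, -14), (-14, 6, 9), (9, 12, -11)
cycles differ ⇒ inequivalent

no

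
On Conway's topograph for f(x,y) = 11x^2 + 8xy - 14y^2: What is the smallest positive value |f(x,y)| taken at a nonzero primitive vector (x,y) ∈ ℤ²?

river: ρ → (-14,20,5)
river: ρ → (5,20,-14)
river: ρ → (-14,8,11)
river: ρ → (11,14,-11)
river: ρ → (-11,8,14)
river: ρ → (14,20,-5)
river: ρ → (-5,20,14)
river: ρ → (14,8,-11)
river: ρ → (-11,14,11)
river: ρ → (11,8,-14)
closes: descent 0, river 10
min |a| on river = 5

5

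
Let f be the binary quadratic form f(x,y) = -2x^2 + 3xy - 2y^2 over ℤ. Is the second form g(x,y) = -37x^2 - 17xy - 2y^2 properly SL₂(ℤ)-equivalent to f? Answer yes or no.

D₁ = -7, D₂ = -7
f is negative-definite; reduce −f:
−f: translate: b→1 (≡-3 mod 4), so (2,-3,2)→(2,1,1)
−f: flip: (2,1,1)→(1,-1,2)
−f: translate: b→1 (≡-1 mod 2), so (1,-1,2)→(1,1,2)
−f: reduced (well bottom): (1,1,2) with a≤c, −a<b≤a
flip sign back: reduced form of f is (-1,-1,-2)
g is negative-definite; reduce −g:
−g: flip: (37,17,2)→(2,-17,37)
−g: translate: b→-1 (≡-17 mod 4), so (2,-17,37)→(2,-1,1)
−g: flip: (2,-1,1)→(1,1,2)
−g: reduced (well bottom): (1,1,2) with a≤c, −a<b≤a
flip sign back: reduced form of g is (-1,-1,-2)
reduced forms (-1, -1, -2) vs (-1, -1, -2) ⇒ equivalent

yes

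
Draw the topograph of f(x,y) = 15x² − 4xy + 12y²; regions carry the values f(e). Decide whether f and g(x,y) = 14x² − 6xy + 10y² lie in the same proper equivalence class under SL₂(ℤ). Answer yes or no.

D₁ = -704, D₂ = -524
discriminants differ ⇒ not SL₂(ℤ)-equivalent

no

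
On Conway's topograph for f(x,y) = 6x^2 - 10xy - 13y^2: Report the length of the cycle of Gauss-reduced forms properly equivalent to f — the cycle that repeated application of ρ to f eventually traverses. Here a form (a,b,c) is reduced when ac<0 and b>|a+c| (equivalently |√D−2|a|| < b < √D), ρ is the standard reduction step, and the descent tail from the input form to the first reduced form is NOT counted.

D = 412, ⌊√D⌋ = 20
descent: ρ → (-13,10,6)  [lands on river]
river: ρ → (6,14,-9)
river: ρ → (-9,4,11)
river: ρ → (11,18,-2)
river: ρ → (-2,18,11)
river: ρ → (11,4,-9)
river: ρ → (-9,14,6)
river: ρ → (6,10,-13)
river: ρ → (-13,16,3)
river: ρ → (3,20,-1)
river: ρ → (-1,20,3)
river: ρ → (3,16,-13)
ρ-cycle length = 12 (tail of 1 descent step not counted)

12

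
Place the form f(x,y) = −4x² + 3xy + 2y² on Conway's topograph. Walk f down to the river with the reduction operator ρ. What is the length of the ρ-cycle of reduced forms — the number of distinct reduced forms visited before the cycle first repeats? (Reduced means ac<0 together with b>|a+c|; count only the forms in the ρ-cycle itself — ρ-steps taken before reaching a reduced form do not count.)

D = 41, ⌊√D⌋ = 6
river: ρ → (2,5,-2)
river: ρ → (-2,3,4)
river: ρ → (4,5,-1)
river: ρ → (-1,5,4)
river: ρ → (4,3,-2)
river: ρ → (-2,5,2)
river: ρ → (2,3,-4)
river: ρ → (-4,5,1)
river: ρ → (1,5,-4)
river: ρ → (-4,3,2)
ρ-cycle length = 10 (tail of 0 descent steps not counted)

10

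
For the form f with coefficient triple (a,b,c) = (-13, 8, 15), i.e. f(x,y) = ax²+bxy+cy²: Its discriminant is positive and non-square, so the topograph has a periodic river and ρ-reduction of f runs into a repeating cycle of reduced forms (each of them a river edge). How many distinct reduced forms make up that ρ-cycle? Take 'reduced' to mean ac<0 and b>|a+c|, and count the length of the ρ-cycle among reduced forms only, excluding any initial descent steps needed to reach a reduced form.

D = 844, ⌊√D⌋ = 29
river: ρ → (15,22,-6)
river: ρ → (-6,26,7)
river: ρ → (7,16,-21)
river: ρ → (-21,26,2)
river: ρ → (2,26,-21)
river: ρ → (-21,16,7)
river: ρ → (7,26,-6)
river: ρ → (-6,22,15)
river: ρ → (15,8,-13)
river: ρ → (-13,18,10)
river: ρ → (10,22,-9)
river: ρ → (-9,14,18)
river: ρ → (18,22,-5)
river: ρ → (-5,28,3)
river: ρ → (3,26,-14)
river: ρ → (-14,2,15)
river: ρ → (15,28,-1)
river: ρ → (-1,28,15)
river: ρ → (15,2,-14)
river: ρ → (-14,26,3)
river: ρ → (3,28,-5)
river: ρ → (-5,22,18)
river: ρ → (18,14,-9)
river: ρ → (-9,22,10)
river: ρ → (10,18,-13)
river: ρ → (-13,8,15)
ρ-cycle length = 26 (tail of 0 descent steps not counted)

26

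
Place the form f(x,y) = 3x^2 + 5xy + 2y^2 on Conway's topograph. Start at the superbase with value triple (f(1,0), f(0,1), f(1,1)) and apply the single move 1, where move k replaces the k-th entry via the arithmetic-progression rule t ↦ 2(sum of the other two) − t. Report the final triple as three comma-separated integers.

start (3,2,10) = (f(1,0),f(0,1),f(1,1))
replace slot 1: 2·(2+10) − 3 = 21 → (21,2,10)

21,2,10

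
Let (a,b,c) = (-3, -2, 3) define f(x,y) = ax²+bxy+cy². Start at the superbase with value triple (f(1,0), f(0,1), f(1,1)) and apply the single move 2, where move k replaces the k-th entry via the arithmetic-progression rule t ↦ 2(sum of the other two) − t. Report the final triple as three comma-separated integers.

start (-3,3,-2) = (f(1,0),f(0,1),f(1,1))
replace slot 2: 2·((-3)+(-2)) − 3 = -13 → (-3,-13,-2)

-3,-13,-2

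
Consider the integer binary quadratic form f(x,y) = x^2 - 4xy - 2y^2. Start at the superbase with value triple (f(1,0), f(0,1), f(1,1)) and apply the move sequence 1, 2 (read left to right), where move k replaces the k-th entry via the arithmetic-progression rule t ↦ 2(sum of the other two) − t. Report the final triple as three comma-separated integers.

start (1,-2,-5) = (f(1,0),f(0,1),f(1,1))
replace slot 1: 2·((-2)+(-5)) − 1 = -15 → (-15,-2,-5)
replace slot 2: 2·((-15)+(-5)) − (-2) = -38 → (-15,-38,-5)

-15,-38,-5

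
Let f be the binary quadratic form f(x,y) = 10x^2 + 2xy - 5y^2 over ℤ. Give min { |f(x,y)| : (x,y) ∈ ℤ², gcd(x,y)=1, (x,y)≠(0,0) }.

descent: ρ → (-5,8,7)  [lands on river]
river: ρ → (7,6,-6)
river: ρ → (-6,6,7)
river: ρ → (7,8,-5)
river: ρ → (-5,12,3)
river: ρ → (3,12,-5)
closes: descent 1, river 6
min |a| on river = 3

3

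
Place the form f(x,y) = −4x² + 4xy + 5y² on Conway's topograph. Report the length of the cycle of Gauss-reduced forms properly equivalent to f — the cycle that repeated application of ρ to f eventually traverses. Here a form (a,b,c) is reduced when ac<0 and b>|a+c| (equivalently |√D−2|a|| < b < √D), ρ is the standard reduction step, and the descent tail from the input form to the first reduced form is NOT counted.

D = 96, ⌊√D⌋ = 9
river: ρ → (5,6,-3)
river: ρ → (-3,6,5)
river: ρ → (5,4,-4)
river: ρ → (-4,4,5)
ρ-cycle length = 4 (tail of 0 descent steps not counted)

4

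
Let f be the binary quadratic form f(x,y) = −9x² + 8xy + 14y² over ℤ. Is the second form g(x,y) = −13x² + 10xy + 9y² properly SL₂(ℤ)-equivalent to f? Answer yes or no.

D₁ = 568, D₂ = 568
river cycle of f (length 6): (14, 20, -3), (-3, 22, 7), (7, 20, -6), (-6, 16, 13), (13, 10, -9), (-9, 8, 14)
river cycle of g (length 6): (9, 8, -14), (-14, 20, 3), (3, 22, -7), (-7, 20, 6), (6, 16, -13), (-13, 10, 9)
cycles differ ⇒ inequivalent

no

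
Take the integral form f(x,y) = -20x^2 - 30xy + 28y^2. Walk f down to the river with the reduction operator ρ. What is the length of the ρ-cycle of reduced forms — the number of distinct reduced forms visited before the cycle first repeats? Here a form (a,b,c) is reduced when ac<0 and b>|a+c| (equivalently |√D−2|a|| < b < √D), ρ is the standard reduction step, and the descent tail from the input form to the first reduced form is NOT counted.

D = 3140, ⌊√D⌋ = 56
descent: ρ → (28,30,-20)  [lands on river]
river: ρ → (-20,50,8)
river: ρ → (8,46,-32)
river: ρ → (-32,18,22)
river: ρ → (22,26,-28)
river: ρ → (-28,30,20)
river: ρ → (20,50,-8)
river: ρ → (-8,46,32)
river: ρ → (32,18,-22)
river: ρ → (-22,26,28)
ρ-cycle length = 10 (tail of 1 descent step not counted)

10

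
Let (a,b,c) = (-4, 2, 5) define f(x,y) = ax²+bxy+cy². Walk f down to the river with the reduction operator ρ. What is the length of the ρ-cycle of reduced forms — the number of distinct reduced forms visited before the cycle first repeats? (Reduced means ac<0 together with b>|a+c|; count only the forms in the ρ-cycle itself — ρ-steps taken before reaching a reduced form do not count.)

D = 84, ⌊√D⌋ = 9
river: ρ → (5,8,-1)
river: ρ → (-1,8,5)
river: ρ → (5,2,-4)
river: ρ → (-4,6,3)
river: ρ → (3,6,-4)
river: ρ → (-4,2,5)
ρ-cycle length = 6 (tail of 0 descent steps not counted)

6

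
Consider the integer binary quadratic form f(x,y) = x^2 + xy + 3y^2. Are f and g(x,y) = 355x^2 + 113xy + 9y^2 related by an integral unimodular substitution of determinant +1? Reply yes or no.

D₁ = -11, D₂ = -11
f: reduced (well bottom): (1,1,3) with a≤c, −a<b≤a
g: flip: (355,113,9)→(9,-113,355)
g: translate: b→-5 (≡-113 mod 18), so (9,-113,355)→(9,-5,1)
g: flip: (9,-5,1)→(1,5,9)
g: translate: b→1 (≡5 mod 2), so (1,5,9)→(1,1,3)
g: reduced (well bottom): (1,1,3) with a≤c, −a<b≤a
reduced forms (1, 1, 3) vs (1, 1, 3) ⇒ equivalent

yes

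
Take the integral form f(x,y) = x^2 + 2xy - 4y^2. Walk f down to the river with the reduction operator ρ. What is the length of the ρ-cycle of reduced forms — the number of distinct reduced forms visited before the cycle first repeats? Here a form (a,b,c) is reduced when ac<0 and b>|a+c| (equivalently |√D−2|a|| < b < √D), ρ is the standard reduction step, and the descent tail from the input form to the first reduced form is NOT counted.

D = 20, ⌊√D⌋ = 4
descent: ρ → (-4,-2,1)
descent: ρ → (1,4,-1)  [lands on river]
river: ρ → (-1,4,1)
ρ-cycle length = 2 (tail of 2 descent steps not counted)

2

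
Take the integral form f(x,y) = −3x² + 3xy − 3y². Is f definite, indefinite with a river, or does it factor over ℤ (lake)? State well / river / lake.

D = b²−4ac = 3² − 4·(-3)·(-3) = -27
D < 0 ⇒ definite ⇒ every region one sign ⇒ single well

well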